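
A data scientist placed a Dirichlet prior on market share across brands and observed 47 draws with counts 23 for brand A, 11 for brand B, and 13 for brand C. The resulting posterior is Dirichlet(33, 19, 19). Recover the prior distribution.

Dirichlet(10, 8, 6)

For a Dirichlet(α) prior with multinomial counts c, the posterior is Dirichlet(α + c) componentwise.
Subtract each count from the matching posterior parameter: 33−23=10, 19−11=8, 19−13=6.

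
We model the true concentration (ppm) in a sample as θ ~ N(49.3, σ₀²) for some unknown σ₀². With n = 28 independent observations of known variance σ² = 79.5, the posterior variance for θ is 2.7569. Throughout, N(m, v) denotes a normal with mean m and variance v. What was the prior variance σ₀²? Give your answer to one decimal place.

σ₀² = 95.0

For the Normal–Normal model with known σ², precisions add: τ_n = τ₀ + n/σ².
So 1/σ₀² = 1/2.7569 − 28/79.5 = 0.362726 − 0.352201 = 0.010525.
Hence σ₀² = 1/0.010525 ≈ 95.0.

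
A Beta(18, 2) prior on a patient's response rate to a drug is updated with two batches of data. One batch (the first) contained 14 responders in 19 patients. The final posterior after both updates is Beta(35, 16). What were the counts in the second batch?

3 responders and 9 non-responders

Because Beta–binomial updating is additive in the counts, the combined data contributed (α_post−α_prior, β_post−β_prior) successes and failures.
Total across both batches: 35−18=17 responders, 16−2=14 non-responders.
Subtract the first batch: 17−14=3 responders and 14−5=9 non-responders.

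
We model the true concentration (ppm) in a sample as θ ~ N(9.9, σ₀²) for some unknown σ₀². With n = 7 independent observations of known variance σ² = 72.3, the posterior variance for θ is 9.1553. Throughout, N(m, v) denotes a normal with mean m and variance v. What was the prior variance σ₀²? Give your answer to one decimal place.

Posterior precision equals prior precision plus data precision: 1/σ_n² = 1/σ₀² + n/σ².
So 1/σ₀² = 1/9.1553 − 7/72.3 = 0.109226 − 0.096819 = 0.012407.
Hence σ₀² = 1/0.012407 ≈ 80.6.

σ₀² = 80.6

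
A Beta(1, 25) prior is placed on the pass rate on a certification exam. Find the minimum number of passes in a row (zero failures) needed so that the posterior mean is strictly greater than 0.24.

After k passes and 0 failures the posterior is Beta(1+k, 25), with mean (1+k)/(1+25+k).
Set (1+k)/(26+k) > 0.24 and solve: k > (0.24·26 − 1)/(1 − 0.24) = 6.895.
The smallest integer exceeding 6.895 is 7, and checking k=7: (8)/(33) = 0.2424 > 0.24.

k = 7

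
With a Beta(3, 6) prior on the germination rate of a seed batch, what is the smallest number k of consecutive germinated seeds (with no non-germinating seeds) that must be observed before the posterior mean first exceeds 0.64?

After k germinated seeds and 0 non-germinating seeds the posterior is Beta(3+k, 6), with mean (3+k)/(3+6+k).
Set (3+k)/(9+k) > 0.64 and solve: k > (0.64·9 − 3)/(1 − 0.64) = 7.667.
The smallest integer exceeding 7.667 is 8.

k = 8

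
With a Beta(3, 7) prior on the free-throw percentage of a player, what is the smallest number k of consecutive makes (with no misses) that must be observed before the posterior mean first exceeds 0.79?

After k makes and 0 misses the posterior is Beta(3+k, 7), with mean (3+k)/(3+7+k).
Set (3+k)/(10+k) > 0.79 and solve: k > (0.79·10 − 3)/(1 − 0.79) = 23.333.
The smallest integer exceeding 23.333 is 24.

k = 24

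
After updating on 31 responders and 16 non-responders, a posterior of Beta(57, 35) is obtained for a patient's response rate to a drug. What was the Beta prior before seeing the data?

A Beta(a, b) prior with s successes and f failures in binomial data gives a Beta(a+s, b+f) posterior.
Subtract the data counts: 57−31=26, 35−16=19.

Beta(26, 19)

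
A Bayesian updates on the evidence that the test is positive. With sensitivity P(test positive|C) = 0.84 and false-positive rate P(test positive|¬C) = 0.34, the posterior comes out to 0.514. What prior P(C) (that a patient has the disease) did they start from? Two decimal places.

P(C) = 0.30

Bayes' rule in odds form gives O(C|E) = O(C)·[P(E|C)/P(E|¬C)], hence O(C) = O(C|E)/LR.
Posterior odds = 0.514/(1−0.514) = 1.0576. LR = 0.84/0.34 = 2.4706.
Prior odds = 1.0576/2.4706 = 0.4281, so P(C) = 0.4281/(1+0.4281) ≈ 0.30.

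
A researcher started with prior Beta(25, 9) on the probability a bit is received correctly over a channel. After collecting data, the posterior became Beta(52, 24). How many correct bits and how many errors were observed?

A Beta(a, b) prior with s successes and f failures in binomial data gives a Beta(a+s, b+f) posterior.
Match parameters: s=52−25=27, f=24−9=15.

27 correct bits and 15 errors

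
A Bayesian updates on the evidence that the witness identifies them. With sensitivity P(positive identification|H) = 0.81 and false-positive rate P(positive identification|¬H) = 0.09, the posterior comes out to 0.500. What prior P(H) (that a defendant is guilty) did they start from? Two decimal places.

P(H) = 0.10

Bayes' rule in odds form gives O(H|E) = O(H)·[P(E|H)/P(E|¬H)], hence O(H) = O(H|E)/LR.
Posterior odds = 0.500/(1−0.500) = 1.0000. LR = 0.81/0.09 = 9.0000.
Prior odds = 1.0000/9.0000 = 0.1111, so P(H) = 0.1111/(1+0.1111) ≈ 0.10.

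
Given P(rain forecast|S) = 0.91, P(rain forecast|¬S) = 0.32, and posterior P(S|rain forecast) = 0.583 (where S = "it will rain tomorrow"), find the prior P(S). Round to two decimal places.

P(S) = 0.33

In odds form, posterior odds = prior odds × likelihood ratio, so prior odds = posterior odds ÷ LR.
Posterior odds = 0.583/(1−0.583) = 1.3981. LR = 0.91/0.32 = 2.8438.
Prior odds = 1.3981/2.8438 = 0.4916, so P(S) = 0.4916/(1+0.4916) ≈ 0.33.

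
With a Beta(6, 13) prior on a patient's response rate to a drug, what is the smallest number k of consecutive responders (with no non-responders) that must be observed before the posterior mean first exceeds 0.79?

After k responders and 0 non-responders the posterior is Beta(6+k, 13), with mean (6+k)/(6+13+k).
Set (6+k)/(19+k) > 0.79 and solve: k > (0.79·19 − 6)/(1 − 0.79) = 42.905.
The smallest integer exceeding 42.905 is 43, and checking k=43: (49)/(62) = 0.7903 > 0.79.

k = 43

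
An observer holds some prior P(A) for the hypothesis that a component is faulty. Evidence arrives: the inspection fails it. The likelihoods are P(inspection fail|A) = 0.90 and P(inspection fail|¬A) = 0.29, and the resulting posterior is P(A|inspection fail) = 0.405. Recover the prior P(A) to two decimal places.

In odds form, posterior odds = prior odds × likelihood ratio, so prior odds = posterior odds ÷ LR.
Posterior odds = 0.405/(1−0.405) = 0.6807. LR = 0.90/0.29 = 3.1034.
Prior odds = 0.6807/3.1034 = 0.2193, so P(A) = 0.2193/(1+0.2193) ≈ 0.18.

P(A) = 0.18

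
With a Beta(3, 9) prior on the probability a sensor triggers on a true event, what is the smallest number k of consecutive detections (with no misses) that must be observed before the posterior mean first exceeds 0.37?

k = 3

After k detections and 0 misses the posterior is Beta(3+k, 9), with mean (3+k)/(3+9+k).
Set (3+k)/(12+k) > 0.37 and solve: k > (0.37·12 − 3)/(1 − 0.37) = 2.286.
The smallest integer exceeding 2.286 is 3, and checking k=3: (6)/(15) = 0.4000 > 0.37.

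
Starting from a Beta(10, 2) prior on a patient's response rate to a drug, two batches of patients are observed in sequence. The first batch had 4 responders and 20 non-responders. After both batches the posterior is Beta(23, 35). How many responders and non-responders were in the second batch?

Because Beta–binomial updating is additive in the counts, the combined data contributed (α_post−α_prior, β_post−β_prior) successes and failures.
Total across both batches: 23−10=13 responders, 35−2=33 non-responders.
Subtract the first batch: 13−4=9 responders and 33−20=13 non-responders.

9 responders and 13 non-responders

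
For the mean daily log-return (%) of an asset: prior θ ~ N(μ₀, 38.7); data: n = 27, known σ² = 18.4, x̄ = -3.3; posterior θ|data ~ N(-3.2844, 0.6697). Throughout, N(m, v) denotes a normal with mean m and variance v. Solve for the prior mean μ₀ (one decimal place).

The posterior mean is a precision-weighted average: μ_n = (τ₀μ₀ + τ_data·x̄)/(τ₀+τ_data), with τ₀=1/σ₀² and τ_data=n/σ².
Here τ₀ = 1/38.7 = 0.025840 and τ_data = 27/18.4 = 1.467391, so τ_n = 1.493231.
Rearranging for μ₀: μ₀ = (μ_n·τ_n − τ_data·x̄)/τ₀ = (-3.2844·1.493231 − 1.467391·-3.3) / 0.025840 = -0.061978/0.025840 ≈ -2.4.

μ₀ = -2.4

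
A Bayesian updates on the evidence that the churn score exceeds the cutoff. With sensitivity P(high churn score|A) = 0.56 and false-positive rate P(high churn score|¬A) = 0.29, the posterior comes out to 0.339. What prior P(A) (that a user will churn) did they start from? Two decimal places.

P(A) = 0.21

Bayes' rule in odds form gives O(A|E) = O(A)·[P(E|A)/P(E|¬A)], hence O(A) = O(A|E)/LR.
Posterior odds = 0.339/(1−0.339) = 0.5129. LR = 0.56/0.29 = 1.9310.
Prior odds = 0.5129/1.9310 = 0.2656, so P(A) = 0.2656/(1+0.2656) ≈ 0.21.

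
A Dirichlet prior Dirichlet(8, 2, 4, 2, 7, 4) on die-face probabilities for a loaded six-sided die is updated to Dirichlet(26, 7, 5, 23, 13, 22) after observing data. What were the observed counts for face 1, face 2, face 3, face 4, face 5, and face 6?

counts (18, 5, 1, 21, 6, 18)

For a Dirichlet(α) prior with multinomial counts c, the posterior is Dirichlet(α + c) componentwise.
Counts are posterior − prior componentwise: 26−8=18, 7−2=5, 5−4=1, 23−2=21, 13−7=6, 22−4=18.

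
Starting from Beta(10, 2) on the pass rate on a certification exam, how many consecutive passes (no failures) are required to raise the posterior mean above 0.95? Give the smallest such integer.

After k passes and 0 failures the posterior is Beta(10+k, 2), with mean (10+k)/(10+2+k).
Set (10+k)/(12+k) > 0.95 and solve: k > (0.95·12 − 10)/(1 − 0.95) = 28.000.
The smallest integer exceeding 28.000 is 29, and checking k=29: (39)/(41) = 0.9512 > 0.95.

k = 29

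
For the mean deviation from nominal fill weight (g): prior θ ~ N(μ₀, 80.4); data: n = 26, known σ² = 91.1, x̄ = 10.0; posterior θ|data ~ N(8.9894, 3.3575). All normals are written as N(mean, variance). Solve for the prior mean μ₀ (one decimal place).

The posterior mean is a precision-weighted average: μ_n = (τ₀μ₀ + τ_data·x̄)/(τ₀+τ_data), with τ₀=1/σ₀² and τ_data=n/σ².
Here τ₀ = 1/80.4 = 0.012438 and τ_data = 26/91.1 = 0.285401, so τ_n = 0.297839.
Rearranging for μ₀: μ₀ = (μ_n·τ_n − τ_data·x̄)/τ₀ = (8.9894·0.297839 − 0.285401·10.0) / 0.012438 = -0.176616/0.012438 ≈ -14.2.

μ₀ = -14.2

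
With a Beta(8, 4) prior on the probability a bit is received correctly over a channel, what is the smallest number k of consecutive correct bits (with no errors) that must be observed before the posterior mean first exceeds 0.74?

After k correct bits and 0 errors the posterior is Beta(8+k, 4), with mean (8+k)/(8+4+k).
Set (8+k)/(12+k) > 0.74 and solve: k > (0.74·12 − 8)/(1 − 0.74) = 3.385.
The smallest integer exceeding 3.385 is 4, and checking k=4: (12)/(16) = 0.7500 > 0.74.

k = 4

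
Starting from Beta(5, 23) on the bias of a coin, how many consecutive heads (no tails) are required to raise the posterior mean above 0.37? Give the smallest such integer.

After k heads and 0 tails the posterior is Beta(5+k, 23), with mean (5+k)/(5+23+k).
Set (5+k)/(28+k) > 0.37 and solve: k > (0.37·28 − 5)/(1 − 0.37) = 8.508.
The smallest integer exceeding 8.508 is 9.

k = 9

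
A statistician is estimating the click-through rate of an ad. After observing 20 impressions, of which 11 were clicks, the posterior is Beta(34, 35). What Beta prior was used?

Beta is conjugate to the binomial likelihood: posterior = Beta(α+s, β+f).
Subtract the data counts: 34−11=23, 35−9=26.

Beta(23, 26)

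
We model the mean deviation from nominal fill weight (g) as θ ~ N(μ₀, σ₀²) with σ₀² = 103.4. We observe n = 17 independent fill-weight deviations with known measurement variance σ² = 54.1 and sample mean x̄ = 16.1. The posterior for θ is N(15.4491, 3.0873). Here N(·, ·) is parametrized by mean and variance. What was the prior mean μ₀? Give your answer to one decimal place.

The posterior mean is a precision-weighted average: μ_n = (τ₀μ₀ + τ_data·x̄)/(τ₀+τ_data), with τ₀=1/σ₀² and τ_data=n/σ².
Here τ₀ = 1/103.4 = 0.009671 and τ_data = 17/54.1 = 0.314233, so τ_n = 0.323904.
Rearranging for μ₀: μ₀ = (μ_n·τ_n − τ_data·x̄)/τ₀ = (15.4491·0.323904 − 0.314233·16.1) / 0.009671 = -0.055126/0.009671 ≈ -5.7.

μ₀ = -5.7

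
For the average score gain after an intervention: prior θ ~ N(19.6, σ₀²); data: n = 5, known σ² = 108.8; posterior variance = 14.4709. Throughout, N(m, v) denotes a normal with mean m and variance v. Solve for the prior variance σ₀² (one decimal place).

σ₀² = 43.2

Posterior precision equals prior precision plus data precision: 1/σ_n² = 1/σ₀² + n/σ².
So 1/σ₀² = 1/14.4709 − 5/108.8 = 0.069104 − 0.045956 = 0.023148.
Hence σ₀² = 1/0.023148 ≈ 43.2.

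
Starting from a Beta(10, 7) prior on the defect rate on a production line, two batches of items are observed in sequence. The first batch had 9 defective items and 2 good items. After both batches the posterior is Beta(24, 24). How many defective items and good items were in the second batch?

5 defective items and 15 good items

Sequential conjugate updates are equivalent to a single update on the pooled data, so total successes = posterior α − prior α and total failures = posterior β − prior β.
Total across both batches: 24−10=14 defective items, 24−7=17 good items.
Subtract the first batch: 14−9=5 defective items and 17−2=15 good items.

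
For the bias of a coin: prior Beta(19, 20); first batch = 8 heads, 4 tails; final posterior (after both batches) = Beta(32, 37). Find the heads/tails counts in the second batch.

Because Beta–binomial updating is additive in the counts, the combined data contributed (α_post−α_prior, β_post−β_prior) successes and failures.
Total across both batches: 32−19=13 heads, 37−20=17 tails.
Subtract the first batch: 13−8=5 heads and 17−4=13 tails.

5 heads and 13 tails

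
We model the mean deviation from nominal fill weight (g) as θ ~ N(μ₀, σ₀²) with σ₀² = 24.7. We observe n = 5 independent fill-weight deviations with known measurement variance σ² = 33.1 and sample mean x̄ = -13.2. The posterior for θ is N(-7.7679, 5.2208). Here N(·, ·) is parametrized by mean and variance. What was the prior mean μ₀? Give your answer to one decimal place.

μ₀ = 12.5

With known observation variance, the Normal–Normal posterior has precision τ_n = τ₀ + n/σ² and mean μ_n = (τ₀μ₀ + (n/σ²)x̄)/τ_n.
Here τ₀ = 1/24.7 = 0.040486 and τ_data = 5/33.1 = 0.151057, so τ_n = 0.191543.
Rearranging for μ₀: μ₀ = (μ_n·τ_n − τ_data·x̄)/τ₀ = (-7.7679·0.191543 − 0.151057·-13.2) / 0.040486 = 0.506066/0.040486 ≈ 12.5.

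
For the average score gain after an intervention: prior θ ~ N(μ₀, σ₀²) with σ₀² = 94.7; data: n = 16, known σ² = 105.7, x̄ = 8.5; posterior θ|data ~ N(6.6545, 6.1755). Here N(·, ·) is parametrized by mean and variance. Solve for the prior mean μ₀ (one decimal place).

μ₀ = -19.8

With known observation variance, the Normal–Normal posterior has precision τ_n = τ₀ + n/σ² and mean μ_n = (τ₀μ₀ + (n/σ²)x̄)/τ_n.
Here τ₀ = 1/94.7 = 0.010560 and τ_data = 16/105.7 = 0.151372, so τ_n = 0.161932.
Rearranging for μ₀: μ₀ = (μ_n·τ_n − τ_data·x̄)/τ₀ = (6.6545·0.161932 − 0.151372·8.5) / 0.010560 = -0.209086/0.010560 ≈ -19.8.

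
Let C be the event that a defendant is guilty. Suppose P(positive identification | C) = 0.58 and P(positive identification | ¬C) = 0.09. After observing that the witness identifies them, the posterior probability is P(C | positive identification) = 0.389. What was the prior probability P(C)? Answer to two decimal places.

P(C) = 0.09

Bayes' rule in odds form gives O(C|E) = O(C)·[P(E|C)/P(E|¬C)], hence O(C) = O(C|E)/LR.
Posterior odds = 0.389/(1−0.389) = 0.6367. LR = 0.58/0.09 = 6.4444.
Prior odds = 0.6367/6.4444 = 0.0988, so P(C) = 0.0988/(1+0.0988) ≈ 0.09.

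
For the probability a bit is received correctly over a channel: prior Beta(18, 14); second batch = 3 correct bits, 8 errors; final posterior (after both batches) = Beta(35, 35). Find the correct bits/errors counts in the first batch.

Sequential conjugate updates are equivalent to a single update on the pooled data, so total successes = posterior α − prior α and total failures = posterior β − prior β.
Total across both batches: 35−18=17 correct bits, 35−14=21 errors.
Subtract the second batch: 17−3=14 correct bits and 21−8=13 errors.

14 correct bits and 13 errors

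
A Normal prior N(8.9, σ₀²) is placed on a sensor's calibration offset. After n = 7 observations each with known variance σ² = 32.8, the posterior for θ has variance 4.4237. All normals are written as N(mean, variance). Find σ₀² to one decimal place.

Posterior precision equals prior precision plus data precision: 1/σ_n² = 1/σ₀² + n/σ².
So 1/σ₀² = 1/4.4237 − 7/32.8 = 0.226055 − 0.213415 = 0.012640.
Hence σ₀² = 1/0.012640 ≈ 79.1.

σ₀² = 79.1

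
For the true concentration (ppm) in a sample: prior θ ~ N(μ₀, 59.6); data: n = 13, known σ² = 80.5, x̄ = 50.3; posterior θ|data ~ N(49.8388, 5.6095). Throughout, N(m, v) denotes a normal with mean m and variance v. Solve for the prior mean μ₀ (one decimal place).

μ₀ = 45.4

With known observation variance, the Normal–Normal posterior has precision τ_n = τ₀ + n/σ² and mean μ_n = (τ₀μ₀ + (n/σ²)x̄)/τ_n.
Here τ₀ = 1/59.6 = 0.016779 and τ_data = 13/80.5 = 0.161491, so τ_n = 0.178270.
Rearranging for μ₀: μ₀ = (μ_n·τ_n − τ_data·x̄)/τ₀ = (49.8388·0.178270 − 0.161491·50.3) / 0.016779 = 0.761766/0.016779 ≈ 45.4.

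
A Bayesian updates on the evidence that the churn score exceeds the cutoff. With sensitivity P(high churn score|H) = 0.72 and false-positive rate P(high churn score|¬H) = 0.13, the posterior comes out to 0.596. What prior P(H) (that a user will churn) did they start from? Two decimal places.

P(H) = 0.21

In odds form, posterior odds = prior odds × likelihood ratio, so prior odds = posterior odds ÷ LR.
Posterior odds = 0.596/(1−0.596) = 1.4752. LR = 0.72/0.13 = 5.5385.
Prior odds = 1.4752/5.5385 = 0.2664, so P(H) = 0.2664/(1+0.2664) ≈ 0.21.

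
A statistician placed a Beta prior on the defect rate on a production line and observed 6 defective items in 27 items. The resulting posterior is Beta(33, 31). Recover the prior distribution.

Beta(27, 10)

A Beta(a, b) prior with s successes and f failures in binomial data gives a Beta(a+s, b+f) posterior.
Subtract the data counts: 33−6=27, 31−21=10.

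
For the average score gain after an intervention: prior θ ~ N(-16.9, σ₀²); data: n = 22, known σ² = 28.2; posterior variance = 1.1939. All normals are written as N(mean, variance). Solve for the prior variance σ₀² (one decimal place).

σ₀² = 17.4

Posterior precision equals prior precision plus data precision: 1/σ_n² = 1/σ₀² + n/σ².
So 1/σ₀² = 1/1.1939 − 22/28.2 = 0.837591 − 0.780142 = 0.057449.
Hence σ₀² = 1/0.057449 ≈ 17.4.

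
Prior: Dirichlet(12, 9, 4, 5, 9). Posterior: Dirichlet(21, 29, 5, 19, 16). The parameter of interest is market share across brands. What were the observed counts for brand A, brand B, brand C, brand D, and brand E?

For a Dirichlet(α) prior with multinomial counts c, the posterior is Dirichlet(α + c) componentwise.
Counts are posterior − prior componentwise: 21−12=9, 29−9=20, 5−4=1, 19−5=14, 16−9=7.

counts (9, 20, 1, 14, 7)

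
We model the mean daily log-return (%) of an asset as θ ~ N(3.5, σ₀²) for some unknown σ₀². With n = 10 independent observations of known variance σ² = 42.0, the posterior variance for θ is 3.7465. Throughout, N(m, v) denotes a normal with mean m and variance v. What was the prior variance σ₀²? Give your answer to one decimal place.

Posterior precision equals prior precision plus data precision: 1/σ_n² = 1/σ₀² + n/σ².
So 1/σ₀² = 1/3.7465 − 10/42.0 = 0.266916 − 0.238095 = 0.028821.
Hence σ₀² = 1/0.028821 ≈ 34.7.

σ₀² = 34.7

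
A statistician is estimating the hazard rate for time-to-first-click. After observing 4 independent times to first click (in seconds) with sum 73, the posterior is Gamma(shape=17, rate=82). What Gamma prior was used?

Gamma–exponential conjugacy: posterior shape = α + n, posterior rate = β + Σtᵢ.
So α = 17 − 4 = 13 and β = 82 − 73 = 9.

Gamma(shape=13, rate=9)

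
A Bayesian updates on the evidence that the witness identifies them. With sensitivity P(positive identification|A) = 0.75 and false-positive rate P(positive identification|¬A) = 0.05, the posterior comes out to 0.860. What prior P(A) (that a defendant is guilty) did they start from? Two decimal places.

P(A) = 0.29

In odds form, posterior odds = prior odds × likelihood ratio, so prior odds = posterior odds ÷ LR.
Posterior odds = 0.860/(1−0.860) = 6.1429. LR = 0.75/0.05 = 15.0000.
Prior odds = 6.1429/15.0000 = 0.4095, so P(A) = 0.4095/(1+0.4095) ≈ 0.29.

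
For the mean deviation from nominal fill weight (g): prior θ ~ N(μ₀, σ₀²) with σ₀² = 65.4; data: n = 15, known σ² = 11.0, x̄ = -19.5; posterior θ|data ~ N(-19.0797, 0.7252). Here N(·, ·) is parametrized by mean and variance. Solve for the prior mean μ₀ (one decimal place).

With known observation variance, the Normal–Normal posterior has precision τ_n = τ₀ + n/σ² and mean μ_n = (τ₀μ₀ + (n/σ²)x̄)/τ_n.
Here τ₀ = 1/65.4 = 0.015291 and τ_data = 15/11.0 = 1.363636, so τ_n = 1.378927.
Rearranging for μ₀: μ₀ = (μ_n·τ_n − τ_data·x̄)/τ₀ = (-19.0797·1.378927 − 1.363636·-19.5) / 0.015291 = 0.281389/0.015291 ≈ 18.4.

μ₀ = 18.4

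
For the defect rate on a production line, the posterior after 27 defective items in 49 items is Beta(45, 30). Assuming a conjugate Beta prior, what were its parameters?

Beta(18, 8)

Beta is conjugate to the binomial likelihood: posterior = Beta(a+s, b+f).
So a = 45 − 27 = 18 and b = 30 − 22 = 8.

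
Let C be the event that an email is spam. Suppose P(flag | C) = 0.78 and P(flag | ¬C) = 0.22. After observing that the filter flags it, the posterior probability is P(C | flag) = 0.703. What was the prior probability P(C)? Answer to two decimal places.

P(C) = 0.40

In odds form, posterior odds = prior odds × likelihood ratio, so prior odds = posterior odds ÷ LR.
Posterior odds = 0.703/(1−0.703) = 2.3670. LR = 0.78/0.22 = 3.5455.
Prior odds = 2.3670/3.5455 = 0.6676, so P(C) = 0.6676/(1+0.6676) ≈ 0.40.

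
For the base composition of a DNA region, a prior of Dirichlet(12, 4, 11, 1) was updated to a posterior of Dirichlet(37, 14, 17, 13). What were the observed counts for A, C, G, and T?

counts (25, 10, 6, 12)

For a Dirichlet(α) prior with multinomial counts c, the posterior is Dirichlet(α + c) componentwise.
Counts are posterior − prior componentwise: 37−12=25, 14−4=10, 17−11=6, 13−1=12.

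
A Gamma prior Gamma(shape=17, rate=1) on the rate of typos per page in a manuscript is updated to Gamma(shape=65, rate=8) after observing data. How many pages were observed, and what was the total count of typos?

A Gamma(α, β) prior (rate parametrization) on a Poisson rate with n observations summing to S gives posterior Gamma(α+S, β+n).
Matching: Σxᵢ = 65 − 17 = 48 and n = 8 − 1 = 7.

n = 7 pages with total 48 typos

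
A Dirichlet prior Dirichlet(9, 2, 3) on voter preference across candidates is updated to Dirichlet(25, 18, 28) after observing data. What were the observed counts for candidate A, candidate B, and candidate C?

For a Dirichlet(α) prior with multinomial counts c, the posterior is Dirichlet(α + c) componentwise.
Counts are posterior − prior componentwise: 25−9=16, 18−2=16, 28−3=25.

counts (16, 16, 25)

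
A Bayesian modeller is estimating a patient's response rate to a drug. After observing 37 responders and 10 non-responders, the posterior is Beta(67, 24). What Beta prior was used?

Beta(30, 14)

Beta is conjugate to the binomial likelihood: posterior = Beta(α+s, β+f).
Subtract the data counts: 67−37=30, 24−10=14.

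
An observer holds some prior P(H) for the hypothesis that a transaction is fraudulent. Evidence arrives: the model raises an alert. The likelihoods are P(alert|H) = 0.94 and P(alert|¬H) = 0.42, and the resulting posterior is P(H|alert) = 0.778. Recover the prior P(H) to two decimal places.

P(H) = 0.61

In odds form, posterior odds = prior odds × likelihood ratio, so prior odds = posterior odds ÷ LR.
Posterior odds = 0.778/(1−0.778) = 3.5045. LR = 0.94/0.42 = 2.2381.
Prior odds = 3.5045/2.2381 = 1.5658, so P(H) = 1.5658/(1+1.5658) ≈ 0.61.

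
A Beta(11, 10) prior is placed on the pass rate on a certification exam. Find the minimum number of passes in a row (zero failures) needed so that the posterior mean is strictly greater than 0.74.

After k passes and 0 failures the posterior is Beta(11+k, 10), with mean (11+k)/(11+10+k).
Set (11+k)/(21+k) > 0.74 and solve: k > (0.74·21 − 11)/(1 − 0.74) = 17.462.
The smallest integer exceeding 17.462 is 18.

k = 18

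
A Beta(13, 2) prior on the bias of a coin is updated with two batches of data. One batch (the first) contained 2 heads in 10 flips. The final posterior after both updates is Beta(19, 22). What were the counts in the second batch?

4 heads and 12 tails

Because Beta–binomial updating is additive in the counts, the combined data contributed (α_post−α_prior, β_post−β_prior) successes and failures.
Total across both batches: 19−13=6 heads, 22−2=20 tails.
Subtract the first batch: 6−2=4 heads and 20−8=12 tails.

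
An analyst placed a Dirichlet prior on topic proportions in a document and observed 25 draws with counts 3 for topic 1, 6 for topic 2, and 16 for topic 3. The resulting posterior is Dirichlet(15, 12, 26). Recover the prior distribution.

Dirichlet(12, 6, 10)

For a Dirichlet(α) prior with multinomial counts c, the posterior is Dirichlet(α + c) componentwise.
Subtract each count from the matching posterior parameter: 15−3=12, 12−6=6, 26−16=10.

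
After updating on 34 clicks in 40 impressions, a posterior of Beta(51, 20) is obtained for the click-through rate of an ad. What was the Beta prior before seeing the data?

Beta(17, 14)

A Beta(α, β) prior with s successes and f failures in binomial data gives a Beta(α+s, β+f) posterior.
Subtract the data counts: 51−34=17, 20−6=14.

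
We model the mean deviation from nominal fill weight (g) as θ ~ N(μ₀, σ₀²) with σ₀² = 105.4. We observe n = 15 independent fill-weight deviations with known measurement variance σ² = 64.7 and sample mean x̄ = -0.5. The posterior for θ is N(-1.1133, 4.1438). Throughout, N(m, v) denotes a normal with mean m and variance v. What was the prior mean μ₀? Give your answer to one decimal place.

The posterior mean is a precision-weighted average: μ_n = (τ₀μ₀ + τ_data·x̄)/(τ₀+τ_data), with τ₀=1/σ₀² and τ_data=n/σ².
Here τ₀ = 1/105.4 = 0.009488 and τ_data = 15/64.7 = 0.231839, so τ_n = 0.241327.
Rearranging for μ₀: μ₀ = (μ_n·τ_n − τ_data·x̄)/τ₀ = (-1.1133·0.241327 − 0.231839·-0.5) / 0.009488 = -0.152750/0.009488 ≈ -16.1.

μ₀ = -16.1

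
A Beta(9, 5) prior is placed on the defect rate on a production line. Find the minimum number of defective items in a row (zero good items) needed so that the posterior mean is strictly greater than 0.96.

k = 112

After k defective items and 0 good items the posterior is Beta(9+k, 5), with mean (9+k)/(9+5+k).
Set (9+k)/(14+k) > 0.96 and solve: k > (0.96·14 − 9)/(1 − 0.96) = 111.000.
The smallest integer exceeding 111.000 is 112.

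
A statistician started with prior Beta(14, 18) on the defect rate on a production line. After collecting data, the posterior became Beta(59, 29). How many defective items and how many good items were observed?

45 defective items and 11 good items

A Beta(α, β) prior with s successes and f failures in binomial data gives a Beta(α+s, β+f) posterior.
Match parameters: s=59−14=45, f=29−18=11.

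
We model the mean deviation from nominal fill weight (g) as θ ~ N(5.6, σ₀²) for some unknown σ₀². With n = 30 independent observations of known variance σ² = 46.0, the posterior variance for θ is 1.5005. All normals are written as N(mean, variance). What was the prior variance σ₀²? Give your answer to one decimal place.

σ₀² = 70.1

Posterior precision equals prior precision plus data precision: 1/σ_n² = 1/σ₀² + n/σ².
So 1/σ₀² = 1/1.5005 − 30/46.0 = 0.666445 − 0.652174 = 0.014271.
Hence σ₀² = 1/0.014271 ≈ 70.1.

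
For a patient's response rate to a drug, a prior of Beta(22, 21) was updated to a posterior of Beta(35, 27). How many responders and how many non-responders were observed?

Beta is conjugate to the binomial likelihood: posterior = Beta(a+s, b+f).
Match parameters: s=35−22=13, f=27−21=6.

13 responders and 6 non-responders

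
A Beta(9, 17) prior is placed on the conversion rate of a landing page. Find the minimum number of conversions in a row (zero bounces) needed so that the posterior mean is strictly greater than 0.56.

After k conversions and 0 bounces the posterior is Beta(9+k, 17), with mean (9+k)/(9+17+k).
Set (9+k)/(26+k) > 0.56 and solve: k > (0.56·26 − 9)/(1 − 0.56) = 12.636.
The smallest integer exceeding 12.636 is 13.

k = 13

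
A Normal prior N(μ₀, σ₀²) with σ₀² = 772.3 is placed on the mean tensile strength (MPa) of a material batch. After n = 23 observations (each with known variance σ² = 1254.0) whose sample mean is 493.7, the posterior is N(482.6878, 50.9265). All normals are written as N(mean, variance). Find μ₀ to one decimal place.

The posterior mean is a precision-weighted average: μ_n = (τ₀μ₀ + τ_data·x̄)/(τ₀+τ_data), with τ₀=1/σ₀² and τ_data=n/σ².
Here τ₀ = 1/772.3 = 0.001295 and τ_data = 23/1254.0 = 0.018341, so τ_n = 0.019636.
Rearranging for μ₀: μ₀ = (μ_n·τ_n − τ_data·x̄)/τ₀ = (482.6878·0.019636 − 0.018341·493.7) / 0.001295 = 0.423106/0.001295 ≈ 326.7.

μ₀ = 326.7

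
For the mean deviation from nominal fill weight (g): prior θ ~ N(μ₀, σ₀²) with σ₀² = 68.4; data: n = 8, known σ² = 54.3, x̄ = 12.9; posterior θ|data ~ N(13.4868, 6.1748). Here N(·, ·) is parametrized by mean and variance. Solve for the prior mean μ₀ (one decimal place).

μ₀ = 19.4

The posterior mean is a precision-weighted average: μ_n = (τ₀μ₀ + τ_data·x̄)/(τ₀+τ_data), with τ₀=1/σ₀² and τ_data=n/σ².
Here τ₀ = 1/68.4 = 0.014620 and τ_data = 8/54.3 = 0.147330, so τ_n = 0.161950.
Rearranging for μ₀: μ₀ = (μ_n·τ_n − τ_data·x̄)/τ₀ = (13.4868·0.161950 − 0.147330·12.9) / 0.014620 = 0.283630/0.014620 ≈ 19.4.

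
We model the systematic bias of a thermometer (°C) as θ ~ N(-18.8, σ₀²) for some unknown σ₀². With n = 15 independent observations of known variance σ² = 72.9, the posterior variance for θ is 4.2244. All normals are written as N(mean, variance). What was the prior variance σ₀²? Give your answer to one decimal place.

Posterior precision equals prior precision plus data precision: 1/σ_n² = 1/σ₀² + n/σ².
So 1/σ₀² = 1/4.2244 − 15/72.9 = 0.236720 − 0.205761 = 0.030959.
Hence σ₀² = 1/0.030959 ≈ 32.3.

σ₀² = 32.3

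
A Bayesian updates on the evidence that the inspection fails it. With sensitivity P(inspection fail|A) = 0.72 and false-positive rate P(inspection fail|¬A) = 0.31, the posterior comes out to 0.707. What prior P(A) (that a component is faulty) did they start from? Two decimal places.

P(A) = 0.51

In odds form, posterior odds = prior odds × likelihood ratio, so prior odds = posterior odds ÷ LR.
Posterior odds = 0.707/(1−0.707) = 2.4130. LR = 0.72/0.31 = 2.3226.
Prior odds = 2.4130/2.3226 = 1.0389, so P(A) = 1.0389/(1+1.0389) ≈ 0.51.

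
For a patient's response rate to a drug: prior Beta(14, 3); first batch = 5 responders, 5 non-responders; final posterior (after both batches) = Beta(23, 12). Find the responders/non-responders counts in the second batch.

4 responders and 4 non-responders

Because Beta–binomial updating is additive in the counts, the combined data contributed (α_post−α_prior, β_post−β_prior) successes and failures.
Total across both batches: 23−14=9 responders, 12−3=9 non-responders.
Subtract the first batch: 9−5=4 responders and 9−5=4 non-responders.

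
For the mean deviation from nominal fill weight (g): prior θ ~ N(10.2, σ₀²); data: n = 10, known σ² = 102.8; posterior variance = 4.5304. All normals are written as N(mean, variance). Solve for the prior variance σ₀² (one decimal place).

Posterior precision equals prior precision plus data precision: 1/σ_n² = 1/σ₀² + n/σ².
So 1/σ₀² = 1/4.5304 − 10/102.8 = 0.220731 − 0.097276 = 0.123455.
Hence σ₀² = 1/0.123455 ≈ 8.1.

σ₀² = 8.1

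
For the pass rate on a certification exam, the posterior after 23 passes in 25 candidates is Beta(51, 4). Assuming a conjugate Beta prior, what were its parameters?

Beta is conjugate to the binomial likelihood: posterior = Beta(a+s, b+f).
Subtract the data counts: 51−23=28, 4−2=2.

Beta(28, 2)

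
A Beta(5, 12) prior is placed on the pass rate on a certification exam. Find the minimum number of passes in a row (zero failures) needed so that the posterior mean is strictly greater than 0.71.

k = 25

After k passes and 0 failures the posterior is Beta(5+k, 12), with mean (5+k)/(5+12+k).
Set (5+k)/(17+k) > 0.71 and solve: k > (0.71·17 − 5)/(1 − 0.71) = 24.379.
The smallest integer exceeding 24.379 is 25.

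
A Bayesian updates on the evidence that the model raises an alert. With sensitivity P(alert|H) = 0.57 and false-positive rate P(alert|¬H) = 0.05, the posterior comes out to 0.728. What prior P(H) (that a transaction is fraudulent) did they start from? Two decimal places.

Bayes' rule in odds form gives O(H|E) = O(H)·[P(E|H)/P(E|¬H)], hence O(H) = O(H|E)/LR.
Posterior odds = 0.728/(1−0.728) = 2.6765. LR = 0.57/0.05 = 11.4000.
Prior odds = 2.6765/11.4000 = 0.2348, so P(H) = 0.2348/(1+0.2348) ≈ 0.19.

P(H) = 0.19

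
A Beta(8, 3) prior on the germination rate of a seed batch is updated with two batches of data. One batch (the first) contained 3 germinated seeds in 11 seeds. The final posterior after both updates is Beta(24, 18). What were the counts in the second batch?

13 germinated seeds and 7 non-germinating seeds

Sequential conjugate updates are equivalent to a single update on the pooled data, so total successes = posterior α − prior α and total failures = posterior β − prior β.
Total across both batches: 24−8=16 germinated seeds, 18−3=15 non-germinating seeds.
Subtract the first batch: 16−3=13 germinated seeds and 15−8=7 non-germinating seeds.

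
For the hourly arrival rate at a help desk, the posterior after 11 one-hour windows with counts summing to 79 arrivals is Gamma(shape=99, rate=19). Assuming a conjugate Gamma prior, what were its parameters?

Gamma(shape=20, rate=8)

A Gamma(α, β) prior (rate parametrization) on a Poisson rate with n observations summing to S gives posterior Gamma(α+S, β+n).
So α = 99 − 79 = 20 and β = 19 − 11 = 8.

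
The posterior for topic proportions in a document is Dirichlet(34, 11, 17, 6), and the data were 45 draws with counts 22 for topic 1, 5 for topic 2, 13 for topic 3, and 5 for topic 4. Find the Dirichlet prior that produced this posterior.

Dirichlet(12, 6, 4, 1)

For a Dirichlet(α) prior with multinomial counts c, the posterior is Dirichlet(α + c) componentwise.
Subtract each count from the matching posterior parameter: 34−22=12, 11−5=6, 17−13=4, 6−5=1.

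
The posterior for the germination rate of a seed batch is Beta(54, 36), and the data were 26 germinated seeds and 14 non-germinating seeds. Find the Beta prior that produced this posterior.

Beta(28, 22)

A Beta(α, β) prior with s successes and f failures in binomial data gives a Beta(α+s, β+f) posterior.
Subtract the data counts: 54−26=28, 36−14=22.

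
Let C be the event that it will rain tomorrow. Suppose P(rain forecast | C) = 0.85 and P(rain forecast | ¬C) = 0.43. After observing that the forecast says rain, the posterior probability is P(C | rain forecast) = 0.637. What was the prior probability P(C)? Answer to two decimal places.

In odds form, posterior odds = prior odds × likelihood ratio, so prior odds = posterior odds ÷ LR.
Posterior odds = 0.637/(1−0.637) = 1.7548. LR = 0.85/0.43 = 1.9767.
Prior odds = 1.7548/1.9767 = 0.8877, so P(C) = 0.8877/(1+0.8877) ≈ 0.47.

P(C) = 0.47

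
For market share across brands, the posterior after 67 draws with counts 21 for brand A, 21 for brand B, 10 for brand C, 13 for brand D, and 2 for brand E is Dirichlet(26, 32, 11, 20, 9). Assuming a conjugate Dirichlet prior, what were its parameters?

For a Dirichlet(α) prior with multinomial counts c, the posterior is Dirichlet(α + c) componentwise.
Subtract each count from the matching posterior parameter: 26−21=5, 32−21=11, 11−10=1, 20−13=7, 9−2=7.

Dirichlet(5, 11, 1, 7, 7)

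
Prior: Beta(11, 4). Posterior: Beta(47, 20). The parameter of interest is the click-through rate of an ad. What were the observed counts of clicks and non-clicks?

Beta is conjugate to the binomial likelihood: posterior = Beta(a+s, b+f).
So s = 47 − 11 = 36 and f = 20 − 4 = 16.

36 clicks and 16 non-clicks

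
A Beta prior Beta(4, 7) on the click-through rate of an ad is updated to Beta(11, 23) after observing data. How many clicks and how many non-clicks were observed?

Under Beta–binomial conjugacy the posterior parameters are (a+s, b+f).
So s = 11 − 4 = 7 and f = 23 − 7 = 16.

7 clicks and 16 non-clicks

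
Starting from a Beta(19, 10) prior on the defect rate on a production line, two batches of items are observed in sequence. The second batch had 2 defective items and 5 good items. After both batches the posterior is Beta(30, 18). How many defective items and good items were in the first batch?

9 defective items and 3 good items

Because Beta–binomial updating is additive in the counts, the combined data contributed (α_post−α_prior, β_post−β_prior) successes and failures.
Total across both batches: 30−19=11 defective items, 18−10=8 good items.
Subtract the second batch: 11−2=9 defective items and 8−5=3 good items.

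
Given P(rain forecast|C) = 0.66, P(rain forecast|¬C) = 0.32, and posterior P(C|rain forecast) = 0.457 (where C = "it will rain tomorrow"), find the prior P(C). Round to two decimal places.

Bayes' rule in odds form gives O(C|E) = O(C)·[P(E|C)/P(E|¬C)], hence O(C) = O(C|E)/LR.
Posterior odds = 0.457/(1−0.457) = 0.8416. LR = 0.66/0.32 = 2.0625.
Prior odds = 0.8416/2.0625 = 0.4080, so P(C) = 0.4080/(1+0.4080) ≈ 0.29.

P(C) = 0.29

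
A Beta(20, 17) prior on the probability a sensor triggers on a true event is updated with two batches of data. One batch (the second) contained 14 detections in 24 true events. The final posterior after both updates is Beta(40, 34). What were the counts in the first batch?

Because Beta–binomial updating is additive in the counts, the combined data contributed (α_post−α_prior, β_post−β_prior) successes and failures.
Total across both batches: 40−20=20 detections, 34−17=17 misses.
Subtract the second batch: 20−14=6 detections and 17−10=7 misses.

6 detections and 7 misses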